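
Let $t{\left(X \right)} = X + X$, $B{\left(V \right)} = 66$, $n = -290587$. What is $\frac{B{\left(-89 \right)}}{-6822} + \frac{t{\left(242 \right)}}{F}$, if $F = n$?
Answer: $- \frac{340615}{30036129} \approx -0.01134$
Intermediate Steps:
$t{\left(X \right)} = 2 X$
$F = -290587$
$\frac{B{\left(-89 \right)}}{-6822} + \frac{t{\left(242 \right)}}{F} = \frac{66}{-6822} + \frac{2 \cdot 242}{-290587} = 66 \left(- \frac{1}{6822}\right) + 484 \left(- \frac{1}{290587}\right) = - \frac{11}{1137} - \frac{44}{26417} = - \frac{340615}{30036129}$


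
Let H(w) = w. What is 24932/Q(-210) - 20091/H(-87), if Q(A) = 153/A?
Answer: -50270413/1479 ≈ -33989.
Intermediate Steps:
24932/Q(-210) - 20091/H(-87) = 24932/((153/(-210))) - 20091/(-87) = 24932/((153*(-1/210))) - 20091*(-1/87) = 24932/(-51/70) + 6697/29 = 24932*(-70/51) + 6697/29 = -1745240/51 + 6697/29 = -50270413/1479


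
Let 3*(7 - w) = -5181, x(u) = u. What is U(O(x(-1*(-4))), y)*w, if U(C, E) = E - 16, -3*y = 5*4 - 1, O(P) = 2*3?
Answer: -38726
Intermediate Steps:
O(P) = 6
w = 1734 (w = 7 - ⅓*(-5181) = 7 + 1727 = 1734)
y = -19/3 (y = -(5*4 - 1)/3 = -(20 - 1)/3 = -⅓*19 = -19/3 ≈ -6.3333)
U(C, E) = -16 + E
U(O(x(-1*(-4))), y)*w = (-16 - 19/3)*1734 = -67/3*1734 = -38726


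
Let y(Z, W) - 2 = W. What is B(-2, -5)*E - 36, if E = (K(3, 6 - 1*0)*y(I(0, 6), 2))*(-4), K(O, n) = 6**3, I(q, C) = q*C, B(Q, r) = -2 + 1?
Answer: 3420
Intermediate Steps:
B(Q, r) = -1
I(q, C) = C*q
y(Z, W) = 2 + W
K(O, n) = 216
E = -3456 (E = (216*(2 + 2))*(-4) = (216*4)*(-4) = 864*(-4) = -3456)
B(-2, -5)*E - 36 = -1*(-3456) - 36 = 3456 - 36 = 3420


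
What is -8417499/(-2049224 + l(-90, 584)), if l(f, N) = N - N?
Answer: 8417499/2049224 ≈ 4.1077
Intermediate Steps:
l(f, N) = 0
-8417499/(-2049224 + l(-90, 584)) = -8417499/(-2049224 + 0) = -8417499/(-2049224) = -8417499*(-1/2049224) = 8417499/2049224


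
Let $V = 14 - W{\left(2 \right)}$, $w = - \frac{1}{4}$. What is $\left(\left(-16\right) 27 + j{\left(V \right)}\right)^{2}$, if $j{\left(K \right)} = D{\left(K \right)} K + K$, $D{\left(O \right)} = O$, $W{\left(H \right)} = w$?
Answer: $\frac{11799225}{256} \approx 46091.0$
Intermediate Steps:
$w = - \frac{1}{4}$ ($w = \left(-1\right) \frac{1}{4} = - \frac{1}{4} \approx -0.25$)
$W{\left(H \right)} = - \frac{1}{4}$
$V = \frac{57}{4}$ ($V = 14 - - \frac{1}{4} = 14 + \frac{1}{4} = \frac{57}{4} \approx 14.25$)
$j{\left(K \right)} = K + K^{2}$ ($j{\left(K \right)} = K K + K = K^{2} + K = K + K^{2}$)
$\left(\left(-16\right) 27 + j{\left(V \right)}\right)^{2} = \left(\left(-16\right) 27 + \frac{57 \left(1 + \frac{57}{4}\right)}{4}\right)^{2} = \left(-432 + \frac{57}{4} \cdot \frac{61}{4}\right)^{2} = \left(-432 + \frac{3477}{16}\right)^{2} = \left(- \frac{3435}{16}\right)^{2} = \frac{11799225}{256}$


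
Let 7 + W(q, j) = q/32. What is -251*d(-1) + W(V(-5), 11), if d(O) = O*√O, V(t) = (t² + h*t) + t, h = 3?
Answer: -219/32 + 251*I ≈ -6.8438 + 251.0*I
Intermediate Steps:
V(t) = t² + 4*t (V(t) = (t² + 3*t) + t = t² + 4*t)
W(q, j) = -7 + q/32
d(O) = O^(3/2)
-251*d(-1) + W(V(-5), 11) = -(-251)*I + (-7 + (-5*(4 - 5))/32) = -(-251)*I + (-7 + (-5*(-1))/32) = 251*I + (-7 + (1/32)*5) = 251*I + (-7 + 5/32) = 251*I - 219/32 = -219/32 + 251*I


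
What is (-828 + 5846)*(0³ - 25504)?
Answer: -127979072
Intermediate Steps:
(-828 + 5846)*(0³ - 25504) = 5018*(0 - 25504) = 5018*(-25504) = -127979072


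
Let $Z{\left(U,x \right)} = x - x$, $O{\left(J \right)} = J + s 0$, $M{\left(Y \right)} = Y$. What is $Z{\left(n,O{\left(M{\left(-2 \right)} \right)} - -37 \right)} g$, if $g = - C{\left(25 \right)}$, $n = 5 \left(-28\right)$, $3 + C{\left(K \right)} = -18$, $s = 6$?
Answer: $0$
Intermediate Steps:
$C{\left(K \right)} = -21$ ($C{\left(K \right)} = -3 - 18 = -21$)
$O{\left(J \right)} = J$ ($O{\left(J \right)} = J + 6 \cdot 0 = J + 0 = J$)
$n = -140$
$g = 21$ ($g = \left(-1\right) \left(-21\right) = 21$)
$Z{\left(U,x \right)} = 0$
$Z{\left(n,O{\left(M{\left(-2 \right)} \right)} - -37 \right)} g = 0 \cdot 21 = 0$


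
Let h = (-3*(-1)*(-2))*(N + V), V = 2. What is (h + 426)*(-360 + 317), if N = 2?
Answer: -17286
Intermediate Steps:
h = -24 (h = (-3*(-1)*(-2))*(2 + 2) = (3*(-2))*4 = -6*4 = -24)
(h + 426)*(-360 + 317) = (-24 + 426)*(-360 + 317) = 402*(-43) = -17286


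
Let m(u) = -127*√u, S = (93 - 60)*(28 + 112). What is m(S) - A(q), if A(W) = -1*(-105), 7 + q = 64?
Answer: -105 - 254*√1155 ≈ -8737.3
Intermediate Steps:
q = 57 (q = -7 + 64 = 57)
A(W) = 105
S = 4620 (S = 33*140 = 4620)
m(S) - A(q) = -254*√1155 - 1*105 = -254*√1155 - 105 = -105 - 254*√1155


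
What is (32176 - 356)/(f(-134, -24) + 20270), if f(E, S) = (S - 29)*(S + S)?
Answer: 15910/11407 ≈ 1.3948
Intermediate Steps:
f(E, S) = 2*S*(-29 + S) (f(E, S) = (-29 + S)*(2*S) = 2*S*(-29 + S))
(32176 - 356)/(f(-134, -24) + 20270) = (32176 - 356)/(2*(-24)*(-29 - 24) + 20270) = 31820/(2*(-24)*(-53) + 20270) = 31820/(2544 + 20270) = 31820/22814 = 31820*(1/22814) = 15910/11407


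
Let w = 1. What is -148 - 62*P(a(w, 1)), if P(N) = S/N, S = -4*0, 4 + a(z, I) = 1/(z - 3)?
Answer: -148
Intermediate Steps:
a(z, I) = -4 + 1/(-3 + z) (a(z, I) = -4 + 1/(z - 3) = -4 + 1/(-3 + z))
S = 0
P(N) = 0 (P(N) = 0/N = 0)
-148 - 62*P(a(w, 1)) = -148 - 62*0 = -148 + 0 = -148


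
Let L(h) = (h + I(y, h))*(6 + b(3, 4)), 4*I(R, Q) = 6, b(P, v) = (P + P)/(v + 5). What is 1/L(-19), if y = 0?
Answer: -3/350 ≈ -0.0085714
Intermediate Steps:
b(P, v) = 2*P/(5 + v) (b(P, v) = (2*P)/(5 + v) = 2*P/(5 + v))
I(R, Q) = 3/2 (I(R, Q) = (¼)*6 = 3/2)
L(h) = 10 + 20*h/3 (L(h) = (h + 3/2)*(6 + 2*3/(5 + 4)) = (3/2 + h)*(6 + 2*3/9) = (3/2 + h)*(6 + 2*3*(⅑)) = (3/2 + h)*(6 + ⅔) = (3/2 + h)*(20/3) = 10 + 20*h/3)
1/L(-19) = 1/(10 + (20/3)*(-19)) = 1/(10 - 380/3) = 1/(-350/3) = -3/350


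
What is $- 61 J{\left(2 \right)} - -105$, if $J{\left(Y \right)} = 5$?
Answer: $-200$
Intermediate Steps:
$- 61 J{\left(2 \right)} - -105 = \left(-61\right) 5 - -105 = -305 + 105 = -200$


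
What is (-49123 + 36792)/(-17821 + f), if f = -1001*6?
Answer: 12331/23827 ≈ 0.51752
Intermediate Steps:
f = -6006
(-49123 + 36792)/(-17821 + f) = (-49123 + 36792)/(-17821 - 6006) = -12331/(-23827) = -12331*(-1/23827) = 12331/23827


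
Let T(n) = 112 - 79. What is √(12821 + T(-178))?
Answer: √12854 ≈ 113.38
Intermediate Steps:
T(n) = 33
√(12821 + T(-178)) = √(12821 + 33) = √12854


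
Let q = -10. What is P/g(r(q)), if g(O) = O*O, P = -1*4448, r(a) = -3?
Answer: -4448/9 ≈ -494.22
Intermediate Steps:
P = -4448
g(O) = O²
P/g(r(q)) = -4448/((-3)²) = -4448/9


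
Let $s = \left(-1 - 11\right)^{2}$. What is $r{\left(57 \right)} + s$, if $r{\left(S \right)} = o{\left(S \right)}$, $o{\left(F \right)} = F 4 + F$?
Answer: $429$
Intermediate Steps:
$o{\left(F \right)} = 5 F$ ($o{\left(F \right)} = 4 F + F = 5 F$)
$r{\left(S \right)} = 5 S$
$s = 144$ ($s = \left(-12\right)^{2} = 144$)
$r{\left(57 \right)} + s = 5 \cdot 57 + 144 = 285 + 144 = 429$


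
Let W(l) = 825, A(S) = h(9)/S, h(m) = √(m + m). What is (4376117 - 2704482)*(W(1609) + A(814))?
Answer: 1379098875 + 5014905*√2/814 ≈ 1.3791e+9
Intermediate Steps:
h(m) = √2*√m (h(m) = √(2*m) = √2*√m)
A(S) = 3*√2/S (A(S) = (√2*√9)/S = (√2*3)/S = (3*√2)/S = 3*√2/S)
(4376117 - 2704482)*(W(1609) + A(814)) = (4376117 - 2704482)*(825 + 3*√2/814) = 1671635*(825 + 3*√2*(1/814)) = 1671635*(825 + 3*√2/814) = 1379098875 + 5014905*√2/814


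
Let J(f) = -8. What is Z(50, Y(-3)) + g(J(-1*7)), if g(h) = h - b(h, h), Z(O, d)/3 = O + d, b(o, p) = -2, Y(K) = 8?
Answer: 168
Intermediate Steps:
Z(O, d) = 3*O + 3*d (Z(O, d) = 3*(O + d) = 3*O + 3*d)
g(h) = 2 + h (g(h) = h - 1*(-2) = h + 2 = 2 + h)
Z(50, Y(-3)) + g(J(-1*7)) = (3*50 + 3*8) + (2 - 8) = (150 + 24) - 6 = 174 - 6 = 168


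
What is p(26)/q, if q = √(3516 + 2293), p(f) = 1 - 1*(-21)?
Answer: 22*√5809/5809 ≈ 0.28865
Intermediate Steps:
p(f) = 22 (p(f) = 1 + 21 = 22)
q = √5809 ≈ 76.217
p(26)/q = 22/(√5809) = 22*(√5809/5809) = 22*√5809/5809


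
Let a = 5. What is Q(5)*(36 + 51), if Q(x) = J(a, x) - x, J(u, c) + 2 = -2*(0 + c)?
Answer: -1479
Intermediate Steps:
J(u, c) = -2 - 2*c (J(u, c) = -2 - 2*(0 + c) = -2 - 2*c)
Q(x) = -2 - 3*x (Q(x) = (-2 - 2*x) - x = -2 - 3*x)
Q(5)*(36 + 51) = (-2 - 3*5)*(36 + 51) = (-2 - 15)*87 = -17*87 = -1479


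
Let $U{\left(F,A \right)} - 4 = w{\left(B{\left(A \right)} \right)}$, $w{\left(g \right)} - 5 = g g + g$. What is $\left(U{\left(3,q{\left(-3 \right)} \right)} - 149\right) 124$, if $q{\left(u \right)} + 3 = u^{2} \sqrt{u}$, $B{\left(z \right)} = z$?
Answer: $-46748 - 5580 i \sqrt{3} \approx -46748.0 - 9664.8 i$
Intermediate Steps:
$w{\left(g \right)} = 5 + g + g^{2}$ ($w{\left(g \right)} = 5 + \left(g g + g\right) = 5 + \left(g^{2} + g\right) = 5 + \left(g + g^{2}\right) = 5 + g + g^{2}$)
$q{\left(u \right)} = -3 + u^{\frac{5}{2}}$ ($q{\left(u \right)} = -3 + u^{2} \sqrt{u} = -3 + u^{\frac{5}{2}}$)
$U{\left(F,A \right)} = 9 + A + A^{2}$ ($U{\left(F,A \right)} = 4 + \left(5 + A + A^{2}\right) = 9 + A + A^{2}$)
$\left(U{\left(3,q{\left(-3 \right)} \right)} - 149\right) 124 = \left(\left(9 - \left(3 - \left(-3\right)^{\frac{5}{2}}\right) + \left(-3 + \left(-3\right)^{\frac{5}{2}}\right)^{2}\right) - 149\right) 124 = \left(\left(9 - \left(3 - 9 i \sqrt{3}\right) + \left(-3 + 9 i \sqrt{3}\right)^{2}\right) - 149\right) 124 = \left(\left(6 + \left(-3 + 9 i \sqrt{3}\right)^{2} + 9 i \sqrt{3}\right) - 149\right) 124 = \left(-143 + \left(-3 + 9 i \sqrt{3}\right)^{2} + 9 i \sqrt{3}\right) 124 = -17732 + 124 \left(-3 + 9 i \sqrt{3}\right)^{2} + 1116 i \sqrt{3}$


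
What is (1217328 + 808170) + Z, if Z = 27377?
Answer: 2052875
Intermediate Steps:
(1217328 + 808170) + Z = (1217328 + 808170) + 27377 = 2025498 + 27377 = 2052875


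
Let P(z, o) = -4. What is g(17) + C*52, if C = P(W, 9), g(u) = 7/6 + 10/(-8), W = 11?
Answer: -2497/12 ≈ -208.08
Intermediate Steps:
g(u) = -1/12 (g(u) = 7*(⅙) + 10*(-⅛) = 7/6 - 5/4 = -1/12)
C = -4
g(17) + C*52 = -1/12 - 4*52 = -1/12 - 208 = -2497/12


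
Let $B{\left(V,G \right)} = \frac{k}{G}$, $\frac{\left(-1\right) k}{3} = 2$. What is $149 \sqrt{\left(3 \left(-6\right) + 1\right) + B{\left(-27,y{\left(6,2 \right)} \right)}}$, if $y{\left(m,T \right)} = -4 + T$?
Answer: $149 i \sqrt{14} \approx 557.51 i$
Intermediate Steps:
$k = -6$ ($k = \left(-3\right) 2 = -6$)
$B{\left(V,G \right)} = - \frac{6}{G}$
$149 \sqrt{\left(3 \left(-6\right) + 1\right) + B{\left(-27,y{\left(6,2 \right)} \right)}} = 149 \sqrt{\left(3 \left(-6\right) + 1\right) - \frac{6}{-4 + 2}} = 149 \sqrt{\left(-18 + 1\right) - \frac{6}{-2}} = 149 \sqrt{-17 - -3} = 149 \sqrt{-17 + 3} = 149 \sqrt{-14} = 149 i \sqrt{14}$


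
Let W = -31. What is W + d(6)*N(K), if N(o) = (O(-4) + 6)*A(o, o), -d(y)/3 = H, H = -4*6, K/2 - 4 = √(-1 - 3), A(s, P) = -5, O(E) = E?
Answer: -751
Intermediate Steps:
K = 8 + 4*I (K = 8 + 2*√(-1 - 3) = 8 + 2*√(-4) = 8 + 2*(2*I) = 8 + 4*I ≈ 8.0 + 4.0*I)
H = -24
d(y) = 72 (d(y) = -3*(-24) = 72)
N(o) = -10 (N(o) = (-4 + 6)*(-5) = 2*(-5) = -10)
W + d(6)*N(K) = -31 + 72*(-10) = -31 - 720 = -751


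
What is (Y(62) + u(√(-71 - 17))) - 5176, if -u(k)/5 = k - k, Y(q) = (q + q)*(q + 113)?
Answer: 16524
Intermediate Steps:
Y(q) = 2*q*(113 + q) (Y(q) = (2*q)*(113 + q) = 2*q*(113 + q))
u(k) = 0 (u(k) = -5*(k - k) = -5*0 = 0)
(Y(62) + u(√(-71 - 17))) - 5176 = (2*62*(113 + 62) + 0) - 5176 = (2*62*175 + 0) - 5176 = (21700 + 0) - 5176 = 21700 - 5176 = 16524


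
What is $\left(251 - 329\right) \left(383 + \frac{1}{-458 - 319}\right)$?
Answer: $- \frac{7737340}{259} \approx -29874.0$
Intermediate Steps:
$\left(251 - 329\right) \left(383 + \frac{1}{-458 - 319}\right) = - 78 \left(383 + \frac{1}{-777}\right) = - 78 \left(383 - \frac{1}{777}\right) = \left(-78\right) \frac{297590}{777} = - \frac{7737340}{259}$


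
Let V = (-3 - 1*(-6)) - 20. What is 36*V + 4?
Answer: -608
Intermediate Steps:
V = -17 (V = (-3 + 6) - 20 = 3 - 20 = -17)
36*V + 4 = 36*(-17) + 4 = -612 + 4 = -608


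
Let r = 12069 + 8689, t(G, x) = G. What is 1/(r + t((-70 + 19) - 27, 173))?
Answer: 1/20680 ≈ 4.8356e-5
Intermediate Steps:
r = 20758
1/(r + t((-70 + 19) - 27, 173)) = 1/(20758 + ((-70 + 19) - 27)) = 1/(20758 + (-51 - 27)) = 1/(20758 - 78) = 1/20680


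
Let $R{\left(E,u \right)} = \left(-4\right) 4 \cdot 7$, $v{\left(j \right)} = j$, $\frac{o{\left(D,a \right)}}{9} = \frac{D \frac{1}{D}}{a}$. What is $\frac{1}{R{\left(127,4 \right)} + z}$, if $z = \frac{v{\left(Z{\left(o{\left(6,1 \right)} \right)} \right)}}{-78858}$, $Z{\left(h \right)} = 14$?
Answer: $- \frac{39429}{4416055} \approx -0.0089286$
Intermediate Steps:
$o{\left(D,a \right)} = \frac{9}{a}$ ($o{\left(D,a \right)} = 9 \frac{D \frac{1}{D}}{a} = 9 \cdot 1 \frac{1}{a} = \frac{9}{a}$)
$R{\left(E,u \right)} = -112$ ($R{\left(E,u \right)} = \left(-16\right) 7 = -112$)
$z = - \frac{7}{39429}$ ($z = \frac{14}{-78858} = 14 \left(- \frac{1}{78858}\right) = - \frac{7}{39429} \approx -0.00017753$)
$\frac{1}{R{\left(127,4 \right)} + z} = \frac{1}{-112 - \frac{7}{39429}} = \frac{1}{- \frac{4416055}{39429}} = - \frac{39429}{4416055}$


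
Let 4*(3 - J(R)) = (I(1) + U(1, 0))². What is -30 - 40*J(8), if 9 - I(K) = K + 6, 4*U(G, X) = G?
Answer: -795/8 ≈ -99.375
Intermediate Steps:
U(G, X) = G/4
I(K) = 3 - K (I(K) = 9 - (K + 6) = 9 - (6 + K) = 9 + (-6 - K) = 3 - K)
J(R) = 111/64 (J(R) = 3 - ((3 - 1*1) + (¼)*1)²/4 = 3 - ((3 - 1) + ¼)²/4 = 3 - (2 + ¼)²/4 = 3 - (9/4)²/4 = 3 - ¼*81/16 = 3 - 81/64 = 111/64)
-30 - 40*J(8) = -30 - 40*111/64 = -30 - 555/8 = -795/8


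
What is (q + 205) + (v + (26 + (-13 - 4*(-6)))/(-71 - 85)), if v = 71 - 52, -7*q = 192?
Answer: 214397/1092 ≈ 196.33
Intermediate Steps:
q = -192/7 (q = -⅐*192 = -192/7 ≈ -27.429)
v = 19
(q + 205) + (v + (26 + (-13 - 4*(-6)))/(-71 - 85)) = (-192/7 + 205) + (19 + (26 + (-13 - 4*(-6)))/(-71 - 85)) = 1243/7 + (19 + (26 + (-13 + 24))/(-156)) = 1243/7 + (19 + (26 + 11)*(-1/156)) = 1243/7 + (19 + 37*(-1/156)) = 1243/7 + (19 - 37/156) = 1243/7 + 2927/156 = 214397/1092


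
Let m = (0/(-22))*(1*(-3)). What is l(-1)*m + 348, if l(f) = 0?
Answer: 348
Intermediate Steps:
m = 0 (m = (0*(-1/22))*(-3) = 0*(-3) = 0)
l(-1)*m + 348 = 0*0 + 348 = 0 + 348 = 348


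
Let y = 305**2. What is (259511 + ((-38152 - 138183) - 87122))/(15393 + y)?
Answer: -1973/54209 ≈ -0.036396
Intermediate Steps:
y = 93025
(259511 + ((-38152 - 138183) - 87122))/(15393 + y) = (259511 + ((-38152 - 138183) - 87122))/(15393 + 93025) = (259511 + (-176335 - 87122))/108418 = (259511 - 263457)*(1/108418) = -3946*1/108418 = -1973/54209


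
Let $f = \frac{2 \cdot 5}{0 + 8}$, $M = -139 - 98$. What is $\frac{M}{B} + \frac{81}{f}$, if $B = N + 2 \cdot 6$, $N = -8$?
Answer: $\frac{111}{20} \approx 5.55$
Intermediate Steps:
$M = -237$ ($M = -139 - 98 = -237$)
$B = 4$ ($B = -8 + 2 \cdot 6 = -8 + 12 = 4$)
$f = \frac{5}{4}$ ($f = \frac{10}{8} = 10 \cdot \frac{1}{8} = \frac{5}{4} \approx 1.25$)
$\frac{M}{B} + \frac{81}{f} = - \frac{237}{4} + \frac{81}{\frac{5}{4}} = \left(-237\right) \frac{1}{4} + 81 \cdot \frac{4}{5} = - \frac{237}{4} + \frac{324}{5} = \frac{111}{20}$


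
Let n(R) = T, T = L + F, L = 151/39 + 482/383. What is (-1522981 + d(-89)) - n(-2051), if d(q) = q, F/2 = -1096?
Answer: -22717431317/14937 ≈ -1.5209e+6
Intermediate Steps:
F = -2192 (F = 2*(-1096) = -2192)
L = 76631/14937 (L = 151*(1/39) + 482*(1/383) = 151/39 + 482/383 = 76631/14937 ≈ 5.1303)
T = -32665273/14937 (T = 76631/14937 - 2192 = -32665273/14937 ≈ -2186.9)
n(R) = -32665273/14937
(-1522981 + d(-89)) - n(-2051) = (-1522981 - 89) - 1*(-32665273/14937) = -1523070 + 32665273/14937 = -22717431317/14937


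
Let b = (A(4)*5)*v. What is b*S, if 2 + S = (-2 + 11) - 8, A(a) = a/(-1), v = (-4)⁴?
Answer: 5120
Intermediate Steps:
v = 256
A(a) = -a (A(a) = a*(-1) = -a)
S = -1 (S = -2 + ((-2 + 11) - 8) = -2 + (9 - 8) = -2 + 1 = -1)
b = -5120 (b = (-1*4*5)*256 = -4*5*256 = -20*256 = -5120)
b*S = -5120*(-1) = 5120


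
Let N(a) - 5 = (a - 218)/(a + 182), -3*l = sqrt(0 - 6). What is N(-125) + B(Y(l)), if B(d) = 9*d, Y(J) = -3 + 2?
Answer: -571/57 ≈ -10.018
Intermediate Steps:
l = -I*sqrt(6)/3 (l = -sqrt(0 - 6)/3 = -I*sqrt(6)/3 ≈ -0.8165*I)
Y(J) = -1
N(a) = 5 + (-218 + a)/(182 + a) (N(a) = 5 + (a - 218)/(a + 182) = 5 + (-218 + a)/(182 + a))
N(-125) + B(Y(l)) = 2*(346 + 3*(-125))/(182 - 125) + 9*(-1) = 2*(346 - 375)/57 - 9 = 2*(1/57)*(-29) - 9 = -58/57 - 9 = -571/57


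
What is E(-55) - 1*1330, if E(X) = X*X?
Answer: 1695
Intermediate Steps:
E(X) = X²
E(-55) - 1*1330 = (-55)² - 1*1330 = 3025 - 1330 = 1695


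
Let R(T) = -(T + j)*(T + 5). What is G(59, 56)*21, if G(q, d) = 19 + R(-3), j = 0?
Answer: 525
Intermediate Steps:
R(T) = -T*(5 + T) (R(T) = -(T + 0)*(T + 5) = -T*(5 + T))
G(q, d) = 25 (G(q, d) = 19 - 3*(-5 - 1*(-3)) = 19 - 3*(-5 + 3) = 19 - 3*(-2) = 19 + 6 = 25)
G(59, 56)*21 = 25*21 = 525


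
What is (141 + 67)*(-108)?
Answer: -22464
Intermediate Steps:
(141 + 67)*(-108) = 208*(-108) = -22464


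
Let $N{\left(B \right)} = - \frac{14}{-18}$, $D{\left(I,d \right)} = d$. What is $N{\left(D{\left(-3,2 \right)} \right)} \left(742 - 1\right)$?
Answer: $\frac{1729}{3} \approx 576.33$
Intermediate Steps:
$N{\left(B \right)} = \frac{7}{9}$ ($N{\left(B \right)} = \left(-14\right) \left(- \frac{1}{18}\right) = \frac{7}{9}$)
$N{\left(D{\left(-3,2 \right)} \right)} \left(742 - 1\right) = \frac{7 \left(742 - 1\right)}{9} = \frac{7}{9} \cdot 741 = \frac{1729}{3}$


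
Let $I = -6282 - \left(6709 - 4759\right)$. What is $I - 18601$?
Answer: $-26833$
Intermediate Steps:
$I = -8232$ ($I = -6282 - \left(6709 - 4759\right) = -6282 - 1950 = -8232$)
$I - 18601 = -8232 - 18601 = -26833$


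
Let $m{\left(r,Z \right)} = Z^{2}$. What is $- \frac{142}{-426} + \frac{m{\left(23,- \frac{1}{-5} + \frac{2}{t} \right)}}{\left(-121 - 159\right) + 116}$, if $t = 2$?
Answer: $\frac{998}{3075} \approx 0.32455$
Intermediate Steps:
$- \frac{142}{-426} + \frac{m{\left(23,- \frac{1}{-5} + \frac{2}{t} \right)}}{\left(-121 - 159\right) + 116} = - \frac{142}{-426} + \frac{\left(- \frac{1}{-5} + \frac{2}{2}\right)^{2}}{\left(-121 - 159\right) + 116} = \left(-142\right) \left(- \frac{1}{426}\right) + \frac{\left(\left(-1\right) \left(- \frac{1}{5}\right) + 2 \cdot \frac{1}{2}\right)^{2}}{-280 + 116} = \frac{1}{3} + \frac{\left(\frac{1}{5} + 1\right)^{2}}{-164} = \frac{1}{3} + \left(\frac{6}{5}\right)^{2} \left(- \frac{1}{164}\right) = \frac{1}{3} + \frac{36}{25} \left(- \frac{1}{164}\right) = \frac{1}{3} - \frac{9}{1025} = \frac{998}{3075}$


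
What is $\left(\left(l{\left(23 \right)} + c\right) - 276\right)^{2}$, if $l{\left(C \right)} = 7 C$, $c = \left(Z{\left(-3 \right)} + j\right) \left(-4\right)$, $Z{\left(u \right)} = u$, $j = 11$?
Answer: $21609$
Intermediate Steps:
$c = -32$ ($c = \left(-3 + 11\right) \left(-4\right) = 8 \left(-4\right) = -32$)
$\left(\left(l{\left(23 \right)} + c\right) - 276\right)^{2} = \left(\left(7 \cdot 23 - 32\right) - 276\right)^{2} = \left(\left(161 - 32\right) - 276\right)^{2} = \left(129 - 276\right)^{2} = \left(-147\right)^{2} = 21609$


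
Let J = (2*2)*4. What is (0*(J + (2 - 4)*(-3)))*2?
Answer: 0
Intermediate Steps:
J = 16 (J = 4*4 = 16)
(0*(J + (2 - 4)*(-3)))*2 = (0*(16 + (2 - 4)*(-3)))*2 = (0*(16 - 2*(-3)))*2 = (0*(16 + 6))*2 = (0*22)*2 = 0*2 = 0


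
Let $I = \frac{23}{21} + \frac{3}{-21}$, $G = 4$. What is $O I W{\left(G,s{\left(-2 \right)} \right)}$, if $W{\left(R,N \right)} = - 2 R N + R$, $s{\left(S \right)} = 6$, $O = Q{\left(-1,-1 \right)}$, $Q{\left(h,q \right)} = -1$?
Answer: $\frac{880}{21} \approx 41.905$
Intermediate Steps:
$O = -1$
$W{\left(R,N \right)} = R - 2 N R$ ($W{\left(R,N \right)} = - 2 N R + R = R - 2 N R$)
$I = \frac{20}{21}$ ($I = 23 \cdot \frac{1}{21} + 3 \left(- \frac{1}{21}\right) = \frac{23}{21} - \frac{1}{7} = \frac{20}{21} \approx 0.95238$)
$O I W{\left(G,s{\left(-2 \right)} \right)} = \left(-1\right) \frac{20}{21} \cdot 4 \left(1 - 12\right) = - \frac{20 \cdot 4 \left(1 - 12\right)}{21} = - \frac{20 \cdot 4 \left(-11\right)}{21} = \left(- \frac{20}{21}\right) \left(-44\right) = \frac{880}{21}$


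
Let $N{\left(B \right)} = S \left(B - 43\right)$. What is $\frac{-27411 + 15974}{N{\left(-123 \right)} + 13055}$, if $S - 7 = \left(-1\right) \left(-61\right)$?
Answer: $- \frac{11437}{1767} \approx -6.4725$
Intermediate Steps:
$S = 68$ ($S = 7 - -61 = 7 + 61 = 68$)
$N{\left(B \right)} = -2924 + 68 B$ ($N{\left(B \right)} = 68 \left(B - 43\right) = 68 \left(-43 + B\right) = -2924 + 68 B$)
$\frac{-27411 + 15974}{N{\left(-123 \right)} + 13055} = \frac{-27411 + 15974}{\left(-2924 + 68 \left(-123\right)\right) + 13055} = - \frac{11437}{\left(-2924 - 8364\right) + 13055} = - \frac{11437}{-11288 + 13055} = - \frac{11437}{1767}$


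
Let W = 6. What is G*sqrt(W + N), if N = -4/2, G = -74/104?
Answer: -37/26 ≈ -1.4231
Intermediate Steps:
G = -37/52 (G = -74*1/104 = -37/52 ≈ -0.71154)
N = -2 (N = -4*1/2 = -2)
G*sqrt(W + N) = -37*sqrt(6 - 2)/52 = -37*sqrt(4)/52 = -37/52*2 = -37/26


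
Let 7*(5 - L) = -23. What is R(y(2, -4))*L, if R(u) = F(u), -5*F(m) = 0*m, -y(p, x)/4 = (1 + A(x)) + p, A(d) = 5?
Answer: 0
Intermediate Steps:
L = 58/7 (L = 5 - 1/7*(-23) = 5 + 23/7 = 58/7 ≈ 8.2857)
y(p, x) = -24 - 4*p (y(p, x) = -4*((1 + 5) + p) = -4*(6 + p) = -24 - 4*p)
F(m) = 0 (F(m) = -0*m = -1/5*0 = 0)
R(u) = 0
R(y(2, -4))*L = 0*(58/7) = 0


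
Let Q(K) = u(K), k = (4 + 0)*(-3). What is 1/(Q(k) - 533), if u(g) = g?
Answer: -1/545 ≈ -0.0018349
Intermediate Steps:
k = -12 (k = 4*(-3) = -12)
Q(K) = K
1/(Q(k) - 533) = 1/(-12 - 533) = 1/(-545) = -1/545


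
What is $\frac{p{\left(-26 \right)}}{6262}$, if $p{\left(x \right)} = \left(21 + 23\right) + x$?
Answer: $\frac{9}{3131} \approx 0.0028745$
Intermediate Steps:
$p{\left(x \right)} = 44 + x$
$\frac{p{\left(-26 \right)}}{6262} = \frac{44 - 26}{6262} = 18 \cdot \frac{1}{6262} = \frac{9}{3131}$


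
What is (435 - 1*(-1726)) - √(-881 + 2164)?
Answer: 2161 - √1283 ≈ 2125.2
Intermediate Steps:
(435 - 1*(-1726)) - √(-881 + 2164) = (435 + 1726) - √1283 = 2161 - √1283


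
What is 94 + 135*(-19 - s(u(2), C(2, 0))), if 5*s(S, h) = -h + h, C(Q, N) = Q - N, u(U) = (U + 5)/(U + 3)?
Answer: -2471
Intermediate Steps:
u(U) = (5 + U)/(3 + U)
s(S, h) = 0 (s(S, h) = (-h + h)/5 = (⅕)*0 = 0)
94 + 135*(-19 - s(u(2), C(2, 0))) = 94 + 135*(-19 - 1*0) = 94 + 135*(-19 + 0) = 94 + 135*(-19) = 94 - 2565 = -2471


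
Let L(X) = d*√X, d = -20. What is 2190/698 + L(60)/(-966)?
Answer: 1095/349 + 20*√15/483 ≈ 3.2979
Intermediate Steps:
L(X) = -20*√X
2190/698 + L(60)/(-966) = 2190/698 - 40*√15/(-966) = 2190*(1/698) - 40*√15*(-1/966) = 1095/349 - 40*√15*(-1/966) = 1095/349 + 20*√15/483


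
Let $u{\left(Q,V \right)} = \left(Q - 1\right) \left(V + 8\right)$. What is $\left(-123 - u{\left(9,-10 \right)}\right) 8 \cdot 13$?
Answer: $-11128$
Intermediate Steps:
$u{\left(Q,V \right)} = \left(-1 + Q\right) \left(8 + V\right)$
$\left(-123 - u{\left(9,-10 \right)}\right) 8 \cdot 13 = \left(-123 - \left(-8 - -10 + 8 \cdot 9 + 9 \left(-10\right)\right)\right) 8 \cdot 13 = \left(-123 - \left(-8 + 10 + 72 - 90\right)\right) 104 = \left(-123 - -16\right) 104 = \left(-123 + 16\right) 104 = \left(-107\right) 104 = -11128$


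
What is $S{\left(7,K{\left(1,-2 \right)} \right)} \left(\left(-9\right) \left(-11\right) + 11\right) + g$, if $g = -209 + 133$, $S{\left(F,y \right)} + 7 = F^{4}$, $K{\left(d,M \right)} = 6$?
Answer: $263264$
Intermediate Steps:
$S{\left(F,y \right)} = -7 + F^{4}$
$g = -76$
$S{\left(7,K{\left(1,-2 \right)} \right)} \left(\left(-9\right) \left(-11\right) + 11\right) + g = \left(-7 + 7^{4}\right) \left(\left(-9\right) \left(-11\right) + 11\right) - 76 = \left(-7 + 2401\right) \left(99 + 11\right) - 76 = 2394 \cdot 110 - 76 = 263340 - 76 = 263264$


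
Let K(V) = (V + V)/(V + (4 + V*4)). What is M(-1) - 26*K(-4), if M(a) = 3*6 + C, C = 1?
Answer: 6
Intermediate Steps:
M(a) = 19 (M(a) = 3*6 + 1 = 18 + 1 = 19)
K(V) = 2*V/(4 + 5*V) (K(V) = (2*V)/(V + (4 + 4*V)) = (2*V)/(4 + 5*V) = 2*V/(4 + 5*V))
M(-1) - 26*K(-4) = 19 - 52*(-4)/(4 + 5*(-4)) = 19 - 52*(-4)/(4 - 20) = 19 - 52*(-4)/(-16) = 19 - 52*(-4)*(-1)/16 = 19 - 26*1/2 = 19 - 13 = 6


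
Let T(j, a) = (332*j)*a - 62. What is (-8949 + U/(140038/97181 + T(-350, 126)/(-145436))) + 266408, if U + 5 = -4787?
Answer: 185751002423223469/721609524495 ≈ 2.5741e+5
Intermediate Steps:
U = -4792 (U = -5 - 4787 = -4792)
T(j, a) = -62 + 332*a*j (T(j, a) = 332*a*j - 62 = -62 + 332*a*j)
(-8949 + U/(140038/97181 + T(-350, 126)/(-145436))) + 266408 = (-8949 - 4792/(140038/97181 + (-62 + 332*126*(-350))/(-145436))) + 266408 = (-8949 - 4792/(140038*(1/97181) + (-62 - 14641200)*(-1/145436))) + 266408 = (-8949 - 4792/(140038/97181 - 14641262*(-1/145436))) + 266408 = (-8949 - 4792/(140038/97181 + 7320631/72718)) + 266408 = (-8949 - 4792/721609524495/7066807958) + 266408 = (-8949 - 4792*7066807958/721609524495) + 266408 = (-8949 - 33864143734736/721609524495) + 266408 = -6491547778440491/721609524495 + 266408 = 185751002423223469/721609524495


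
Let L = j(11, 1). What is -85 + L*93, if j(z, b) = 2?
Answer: 101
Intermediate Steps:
L = 2
-85 + L*93 = -85 + 2*93 = -85 + 186 = 101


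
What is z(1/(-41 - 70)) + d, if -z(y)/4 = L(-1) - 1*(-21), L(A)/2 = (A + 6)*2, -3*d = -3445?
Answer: 2953/3 ≈ 984.33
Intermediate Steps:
d = 3445/3 (d = -⅓*(-3445) = 3445/3 ≈ 1148.3)
L(A) = 24 + 4*A (L(A) = 2*((A + 6)*2) = 2*((6 + A)*2) = 2*(12 + 2*A) = 24 + 4*A)
z(y) = -164 (z(y) = -4*((24 + 4*(-1)) - 1*(-21)) = -4*((24 - 4) + 21) = -4*(20 + 21) = -4*41 = -164)
z(1/(-41 - 70)) + d = -164 + 3445/3 = 2953/3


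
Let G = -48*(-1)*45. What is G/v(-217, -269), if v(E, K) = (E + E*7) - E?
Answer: -2160/1519 ≈ -1.4220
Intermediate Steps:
G = 2160 (G = 48*45 = 2160)
v(E, K) = 7*E (v(E, K) = (E + 7*E) - E = 8*E - E = 7*E)
G/v(-217, -269) = 2160/((7*(-217))) = 2160/(-1519) = 2160*(-1/1519) = -2160/1519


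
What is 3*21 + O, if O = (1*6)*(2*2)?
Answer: 87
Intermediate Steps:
O = 24 (O = 6*4 = 24)
3*21 + O = 3*21 + 24 = 63 + 24 = 87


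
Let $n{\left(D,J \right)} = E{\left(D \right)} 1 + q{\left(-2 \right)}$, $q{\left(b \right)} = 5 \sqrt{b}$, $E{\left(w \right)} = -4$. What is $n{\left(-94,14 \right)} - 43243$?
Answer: $-43247 + 5 i \sqrt{2} \approx -43247.0 + 7.0711 i$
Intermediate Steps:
$n{\left(D,J \right)} = -4 + 5 i \sqrt{2}$ ($n{\left(D,J \right)} = \left(-4\right) 1 + 5 \sqrt{-2} = -4 + 5 i \sqrt{2}$)
$n{\left(-94,14 \right)} - 43243 = \left(-4 + 5 i \sqrt{2}\right) - 43243 = -43247 + 5 i \sqrt{2}$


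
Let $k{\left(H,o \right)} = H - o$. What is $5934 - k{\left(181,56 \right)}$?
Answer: $5809$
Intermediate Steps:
$5934 - k{\left(181,56 \right)} = 5934 - \left(181 - 56\right) = 5934 - 125 = 5809$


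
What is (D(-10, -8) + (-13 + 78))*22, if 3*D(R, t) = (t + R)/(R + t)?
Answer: 4312/3 ≈ 1437.3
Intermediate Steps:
D(R, t) = ⅓ (D(R, t) = ((t + R)/(R + t))/3 = ((R + t)/(R + t))/3 = (⅓)*1 = ⅓)
(D(-10, -8) + (-13 + 78))*22 = (⅓ + (-13 + 78))*22 = (⅓ + 65)*22 = (196/3)*22 = 4312/3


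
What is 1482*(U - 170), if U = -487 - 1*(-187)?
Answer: -696540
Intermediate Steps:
U = -300 (U = -487 + 187 = -300)
1482*(U - 170) = 1482*(-300 - 170) = 1482*(-470) = -696540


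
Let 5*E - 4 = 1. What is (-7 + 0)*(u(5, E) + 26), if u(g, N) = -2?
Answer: -168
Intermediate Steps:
E = 1 (E = ⅘ + (⅕)*1 = ⅘ + ⅕ = 1)
(-7 + 0)*(u(5, E) + 26) = (-7 + 0)*(-2 + 26) = -7*24 = -168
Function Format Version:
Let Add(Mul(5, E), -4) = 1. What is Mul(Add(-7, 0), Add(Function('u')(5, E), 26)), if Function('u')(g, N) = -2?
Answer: -168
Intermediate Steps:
E = 1 (E = Add(Rational(4, 5), Mul(Rational(1, 5), 1)) = Add(Rational(4, 5), Rational(1, 5)) = 1)
Mul(Add(-7, 0), Add(Function('u')(5, E), 26)) = Mul(Add(-7, 0), Add(-2, 26)) = Mul(-7, 24) = -168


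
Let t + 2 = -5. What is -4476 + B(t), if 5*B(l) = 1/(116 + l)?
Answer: -2439419/545 ≈ -4476.0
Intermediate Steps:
t = -7 (t = -2 - 5 = -7)
B(l) = 1/(5*(116 + l))
-4476 + B(t) = -4476 + 1/(5*(116 - 7)) = -4476 + (⅕)/109 = -4476 + (⅕)*(1/109) = -4476 + 1/545 = -2439419/545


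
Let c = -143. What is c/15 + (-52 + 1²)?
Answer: -908/15 ≈ -60.533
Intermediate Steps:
c/15 + (-52 + 1²) = -143/15 + (-52 + 1²) = -143*1/15 + (-52 + 1) = -143/15 - 51 = -908/15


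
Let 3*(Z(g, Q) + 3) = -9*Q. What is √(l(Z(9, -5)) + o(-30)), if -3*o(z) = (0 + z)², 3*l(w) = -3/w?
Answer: I*√10803/6 ≈ 17.323*I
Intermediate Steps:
Z(g, Q) = -3 - 3*Q (Z(g, Q) = -3 + (-9*Q)/3 = -3 - 3*Q)
l(w) = -1/w (l(w) = (-3/w)/3 = -1/w)
o(z) = -z²/3 (o(z) = -(0 + z)²/3 = -z²/3)
√(l(Z(9, -5)) + o(-30)) = √(-1/(-3 - 3*(-5)) - ⅓*(-30)²) = √(-1/(-3 + 15) - ⅓*900) = √(-1/12 - 300) = √(-3601/12) = I*√10803/6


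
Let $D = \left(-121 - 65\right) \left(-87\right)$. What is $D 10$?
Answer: $161820$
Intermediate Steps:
$D = 16182$ ($D = \left(-186\right) \left(-87\right) = 16182$)
$D 10 = 16182 \cdot 10 = 161820$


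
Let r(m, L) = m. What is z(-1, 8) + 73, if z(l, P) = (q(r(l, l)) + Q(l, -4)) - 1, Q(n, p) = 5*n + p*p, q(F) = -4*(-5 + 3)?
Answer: 91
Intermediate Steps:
q(F) = 8 (q(F) = -4*(-2) = 8)
Q(n, p) = p² + 5*n (Q(n, p) = 5*n + p² = p² + 5*n)
z(l, P) = 23 + 5*l (z(l, P) = (8 + ((-4)² + 5*l)) - 1 = (8 + (16 + 5*l)) - 1 = (24 + 5*l) - 1 = 23 + 5*l)
z(-1, 8) + 73 = (23 + 5*(-1)) + 73 = (23 - 5) + 73 = 18 + 73 = 91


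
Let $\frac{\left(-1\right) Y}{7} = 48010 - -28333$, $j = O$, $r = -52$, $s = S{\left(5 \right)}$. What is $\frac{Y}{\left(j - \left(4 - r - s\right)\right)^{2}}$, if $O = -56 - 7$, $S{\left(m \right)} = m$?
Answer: $- \frac{534401}{12996} \approx -41.12$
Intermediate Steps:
$s = 5$
$O = -63$
$j = -63$
$Y = -534401$ ($Y = - 7 \left(48010 - -28333\right) = - 7 \left(48010 + 28333\right) = \left(-7\right) 76343 = -534401$)
$\frac{Y}{\left(j - \left(4 - r - s\right)\right)^{2}} = - \frac{534401}{\left(-63 + \left(\left(5 - 52\right) - 4\right)\right)^{2}} = - \frac{534401}{\left(-63 - 51\right)^{2}} = - \frac{534401}{\left(-114\right)^{2}} = - \frac{534401}{12996}$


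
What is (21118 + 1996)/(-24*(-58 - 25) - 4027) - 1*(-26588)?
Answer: 54083466/2035 ≈ 26577.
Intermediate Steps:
(21118 + 1996)/(-24*(-58 - 25) - 4027) - 1*(-26588) = 23114/(-24*(-83) - 4027) + 26588 = 23114/(1992 - 4027) + 26588 = 23114/(-2035) + 26588 = 23114*(-1/2035) + 26588 = -23114/2035 + 26588 = 54083466/2035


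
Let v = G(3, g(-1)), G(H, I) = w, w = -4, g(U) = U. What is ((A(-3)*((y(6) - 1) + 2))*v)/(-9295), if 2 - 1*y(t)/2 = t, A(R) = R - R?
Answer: 0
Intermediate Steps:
G(H, I) = -4
A(R) = 0
y(t) = 4 - 2*t
v = -4
((A(-3)*((y(6) - 1) + 2))*v)/(-9295) = ((0*(((4 - 2*6) - 1) + 2))*(-4))/(-9295) = ((0*(((4 - 12) - 1) + 2))*(-4))*(-1/9295) = ((0*((-8 - 1) + 2))*(-4))*(-1/9295) = ((0*(-9 + 2))*(-4))*(-1/9295) = ((0*(-7))*(-4))*(-1/9295) = (0*(-4))*(-1/9295) = 0*(-1/9295) = 0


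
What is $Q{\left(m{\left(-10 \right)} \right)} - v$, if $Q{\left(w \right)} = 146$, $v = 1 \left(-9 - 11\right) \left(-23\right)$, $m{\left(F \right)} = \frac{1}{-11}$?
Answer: $-314$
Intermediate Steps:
$m{\left(F \right)} = - \frac{1}{11}$
$v = 460$ ($v = 1 \left(-20\right) \left(-23\right) = \left(-20\right) \left(-23\right) = 460$)
$Q{\left(m{\left(-10 \right)} \right)} - v = 146 - 460 = -314$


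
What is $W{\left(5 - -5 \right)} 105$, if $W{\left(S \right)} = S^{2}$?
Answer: $10500$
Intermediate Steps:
$W{\left(5 - -5 \right)} 105 = \left(5 - -5\right)^{2} \cdot 105 = \left(5 + 5\right)^{2} \cdot 105 = 10^{2} \cdot 105 = 100 \cdot 105 = 10500$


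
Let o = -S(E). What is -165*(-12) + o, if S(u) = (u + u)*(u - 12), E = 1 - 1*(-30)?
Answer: 802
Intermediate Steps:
E = 31 (E = 1 + 30 = 31)
S(u) = 2*u*(-12 + u) (S(u) = (2*u)*(-12 + u) = 2*u*(-12 + u))
o = -1178 (o = -2*31*(-12 + 31) = -2*31*19 = -1*1178 = -1178)
-165*(-12) + o = -165*(-12) - 1178 = 1980 - 1178 = 802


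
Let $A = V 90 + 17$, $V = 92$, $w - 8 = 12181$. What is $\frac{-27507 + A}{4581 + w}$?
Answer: $- \frac{1921}{1677} \approx -1.1455$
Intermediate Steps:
$w = 12189$ ($w = 8 + 12181 = 12189$)
$A = 8297$ ($A = 92 \cdot 90 + 17 = 8280 + 17 = 8297$)
$\frac{-27507 + A}{4581 + w} = \frac{-27507 + 8297}{4581 + 12189} = - \frac{19210}{16770} = \left(-19210\right) \frac{1}{16770} = - \frac{1921}{1677}$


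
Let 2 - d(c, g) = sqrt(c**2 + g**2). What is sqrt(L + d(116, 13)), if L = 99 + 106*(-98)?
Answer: sqrt(-10287 - 5*sqrt(545)) ≈ 102.0*I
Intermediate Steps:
L = -10289 (L = 99 - 10388 = -10289)
d(c, g) = 2 - sqrt(c**2 + g**2)
sqrt(L + d(116, 13)) = sqrt(-10289 + (2 - sqrt(116**2 + 13**2))) = sqrt(-10289 + (2 - sqrt(13456 + 169))) = sqrt(-10289 + (2 - sqrt(13625))) = sqrt(-10289 + (2 - 5*sqrt(545))) = sqrt(-10287 - 5*sqrt(545))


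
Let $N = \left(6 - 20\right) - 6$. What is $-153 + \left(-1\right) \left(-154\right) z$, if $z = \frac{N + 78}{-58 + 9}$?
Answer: $- \frac{2347}{7} \approx -335.29$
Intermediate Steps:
$N = -20$ ($N = -14 - 6 = -20$)
$z = - \frac{58}{49}$ ($z = \frac{-20 + 78}{-58 + 9} = \frac{58}{-49} = 58 \left(- \frac{1}{49}\right) = - \frac{58}{49} \approx -1.1837$)
$-153 + \left(-1\right) \left(-154\right) z = -153 + \left(-1\right) \left(-154\right) \left(- \frac{58}{49}\right) = -153 + 154 \left(- \frac{58}{49}\right) = -153 - \frac{1276}{7} = - \frac{2347}{7}$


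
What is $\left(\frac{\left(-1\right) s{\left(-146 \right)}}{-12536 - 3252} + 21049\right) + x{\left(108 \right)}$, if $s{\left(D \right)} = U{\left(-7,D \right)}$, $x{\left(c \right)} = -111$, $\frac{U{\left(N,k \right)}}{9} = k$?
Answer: $\frac{165283915}{7894} \approx 20938.0$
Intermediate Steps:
$U{\left(N,k \right)} = 9 k$
$s{\left(D \right)} = 9 D$
$\left(\frac{\left(-1\right) s{\left(-146 \right)}}{-12536 - 3252} + 21049\right) + x{\left(108 \right)} = \left(\frac{\left(-1\right) 9 \left(-146\right)}{-12536 - 3252} + 21049\right) - 111 = \left(\frac{\left(-1\right) \left(-1314\right)}{-15788} + 21049\right) - 111 = \left(1314 \left(- \frac{1}{15788}\right) + 21049\right) - 111 = \left(- \frac{657}{7894} + 21049\right) - 111 = \frac{166160149}{7894} - 111 = \frac{165283915}{7894}$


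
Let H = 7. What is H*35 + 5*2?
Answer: 255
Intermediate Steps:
H*35 + 5*2 = 7*35 + 5*2 = 245 + 10 = 255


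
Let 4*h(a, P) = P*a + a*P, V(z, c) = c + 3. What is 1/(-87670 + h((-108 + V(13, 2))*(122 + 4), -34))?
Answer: 1/132956 ≈ 7.5213e-6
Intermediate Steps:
V(z, c) = 3 + c
h(a, P) = P*a/2 (h(a, P) = (P*a + a*P)/4 = (P*a + P*a)/4 = (2*P*a)/4 = P*a/2)
1/(-87670 + h((-108 + V(13, 2))*(122 + 4), -34)) = 1/(-87670 + (½)*(-34)*((-108 + (3 + 2))*(122 + 4))) = 1/(-87670 + (½)*(-34)*((-108 + 5)*126)) = 1/(-87670 + (½)*(-34)*(-103*126)) = 1/(-87670 + (½)*(-34)*(-12978)) = 1/(-87670 + 220626) = 1/132956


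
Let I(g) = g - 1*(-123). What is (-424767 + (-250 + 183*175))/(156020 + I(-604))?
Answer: -392992/155539 ≈ -2.5266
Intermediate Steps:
I(g) = 123 + g (I(g) = g + 123 = 123 + g)
(-424767 + (-250 + 183*175))/(156020 + I(-604)) = (-424767 + (-250 + 183*175))/(156020 + (123 - 604)) = (-424767 + (-250 + 32025))/(156020 - 481) = (-424767 + 31775)/155539 = -392992*1/155539 = -392992/155539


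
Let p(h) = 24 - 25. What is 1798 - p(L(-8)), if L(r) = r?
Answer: 1799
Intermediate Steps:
p(h) = -1
1798 - p(L(-8)) = 1798 - 1*(-1) = 1798 + 1 = 1799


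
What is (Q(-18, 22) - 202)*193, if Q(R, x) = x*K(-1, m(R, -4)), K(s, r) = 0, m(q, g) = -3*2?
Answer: -38986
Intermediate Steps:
m(q, g) = -6
Q(R, x) = 0 (Q(R, x) = x*0 = 0)
(Q(-18, 22) - 202)*193 = (0 - 202)*193 = -202*193 = -38986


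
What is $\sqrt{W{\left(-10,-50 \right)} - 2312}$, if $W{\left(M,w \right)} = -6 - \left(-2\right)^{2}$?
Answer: $3 i \sqrt{258} \approx 48.187 i$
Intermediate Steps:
$W{\left(M,w \right)} = -10$ ($W{\left(M,w \right)} = -6 - 4 = -10$)
$\sqrt{W{\left(-10,-50 \right)} - 2312} = \sqrt{-10 - 2312} = \sqrt{-2322} = 3 i \sqrt{258}$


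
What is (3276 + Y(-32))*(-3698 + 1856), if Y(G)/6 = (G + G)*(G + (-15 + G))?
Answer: -61913304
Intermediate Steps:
Y(G) = 12*G*(-15 + 2*G) (Y(G) = 6*((G + G)*(G + (-15 + G))) = 6*((2*G)*(-15 + 2*G)) = 6*(2*G*(-15 + 2*G)) = 12*G*(-15 + 2*G))
(3276 + Y(-32))*(-3698 + 1856) = (3276 + 12*(-32)*(-15 + 2*(-32)))*(-3698 + 1856) = (3276 + 12*(-32)*(-15 - 64))*(-1842) = (3276 + 12*(-32)*(-79))*(-1842) = (3276 + 30336)*(-1842) = 33612*(-1842) = -61913304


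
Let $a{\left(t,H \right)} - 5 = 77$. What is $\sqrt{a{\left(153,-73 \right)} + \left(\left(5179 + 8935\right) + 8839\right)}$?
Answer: $\sqrt{23035} \approx 151.77$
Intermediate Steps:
$a{\left(t,H \right)} = 82$ ($a{\left(t,H \right)} = 5 + 77 = 82$)
$\sqrt{a{\left(153,-73 \right)} + \left(\left(5179 + 8935\right) + 8839\right)} = \sqrt{82 + \left(\left(5179 + 8935\right) + 8839\right)} = \sqrt{82 + \left(14114 + 8839\right)} = \sqrt{82 + 22953} = \sqrt{23035}$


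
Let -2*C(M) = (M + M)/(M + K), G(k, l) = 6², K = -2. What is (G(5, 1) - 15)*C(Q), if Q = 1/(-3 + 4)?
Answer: 21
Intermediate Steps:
Q = 1 (Q = 1/1 = 1)
G(k, l) = 36
C(M) = -M/(-2 + M) (C(M) = -(M + M)/(2*(M - 2)) = -2*M/(2*(-2 + M)) = -M/(-2 + M))
(G(5, 1) - 15)*C(Q) = (36 - 15)*(-1*1/(-2 + 1)) = 21*(-1*1/(-1)) = 21*(-1*1*(-1)) = 21*1 = 21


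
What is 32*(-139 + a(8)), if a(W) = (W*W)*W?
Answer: 11936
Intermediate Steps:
a(W) = W³ (a(W) = W²*W = W³)
32*(-139 + a(8)) = 32*(-139 + 8³) = 32*(-139 + 512) = 32*373 = 11936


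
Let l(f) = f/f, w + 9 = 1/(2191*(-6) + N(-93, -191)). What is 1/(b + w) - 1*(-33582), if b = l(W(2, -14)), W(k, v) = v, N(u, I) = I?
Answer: 3583085317/106697 ≈ 33582.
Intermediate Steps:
w = -120034/13337 (w = -9 + 1/(2191*(-6) - 191) = -9 + 1/(-13146 - 191) = -9 + 1/(-13337) = -9 - 1/13337 = -120034/13337 ≈ -9.0001)
l(f) = 1
b = 1
1/(b + w) - 1*(-33582) = 1/(1 - 120034/13337) - 1*(-33582) = 1/(-106697/13337) + 33582 = -13337/106697 + 33582 = 3583085317/106697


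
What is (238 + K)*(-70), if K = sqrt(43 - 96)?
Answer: -16660 - 70*I*sqrt(53) ≈ -16660.0 - 509.61*I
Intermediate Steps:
K = I*sqrt(53) (K = sqrt(-53) = I*sqrt(53) ≈ 7.2801*I)
(238 + K)*(-70) = (238 + I*sqrt(53))*(-70) = -16660 - 70*I*sqrt(53)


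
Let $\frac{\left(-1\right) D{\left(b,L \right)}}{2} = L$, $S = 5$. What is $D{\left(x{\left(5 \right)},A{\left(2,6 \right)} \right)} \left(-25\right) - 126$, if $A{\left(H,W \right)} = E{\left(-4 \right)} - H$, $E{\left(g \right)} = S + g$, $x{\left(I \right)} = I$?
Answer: $-176$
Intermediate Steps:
$E{\left(g \right)} = 5 + g$
$A{\left(H,W \right)} = 1 - H$ ($A{\left(H,W \right)} = \left(5 - 4\right) - H = 1 - H$)
$D{\left(b,L \right)} = - 2 L$
$D{\left(x{\left(5 \right)},A{\left(2,6 \right)} \right)} \left(-25\right) - 126 = - 2 \left(1 - 2\right) \left(-25\right) - 126 = \left(-2\right) \left(-1\right) \left(-25\right) - 126 = 2 \left(-25\right) - 126 = -50 - 126 = -176$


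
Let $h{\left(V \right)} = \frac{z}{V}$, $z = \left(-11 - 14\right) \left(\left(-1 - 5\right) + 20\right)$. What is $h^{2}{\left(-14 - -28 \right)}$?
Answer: $625$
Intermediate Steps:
$z = -350$ ($z = - 25 \left(-6 + 20\right) = \left(-25\right) 14 = -350$)
$h{\left(V \right)} = - \frac{350}{V}$
$h^{2}{\left(-14 - -28 \right)} = \left(- \frac{350}{-14 - -28}\right)^{2} = \left(- \frac{350}{-14 + 28}\right)^{2} = \left(- \frac{350}{14}\right)^{2} = \left(\left(-350\right) \frac{1}{14}\right)^{2} = \left(-25\right)^{2} = 625$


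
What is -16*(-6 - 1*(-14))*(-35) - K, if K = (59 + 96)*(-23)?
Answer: 8045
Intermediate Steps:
K = -3565 (K = 155*(-23) = -3565)
-16*(-6 - 1*(-14))*(-35) - K = -16*(-6 - 1*(-14))*(-35) - 1*(-3565) = -16*(-6 + 14)*(-35) + 3565 = -16*8*(-35) + 3565 = -128*(-35) + 3565 = 4480 + 3565 = 8045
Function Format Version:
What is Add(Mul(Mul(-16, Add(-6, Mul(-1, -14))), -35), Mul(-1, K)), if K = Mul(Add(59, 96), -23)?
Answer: 8045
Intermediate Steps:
K = -3565 (K = Mul(155, -23) = -3565)
Add(Mul(Mul(-16, Add(-6, Mul(-1, -14))), -35), Mul(-1, K)) = Add(Mul(Mul(-16, Add(-6, Mul(-1, -14))), -35), Mul(-1, -3565)) = Add(Mul(Mul(-16, Add(-6, 14)), -35), 3565) = Add(Mul(Mul(-16, 8), -35), 3565) = Add(Mul(-128, -35), 3565) = Add(4480, 3565) = 8045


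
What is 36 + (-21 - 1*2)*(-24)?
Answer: 588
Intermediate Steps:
36 + (-21 - 1*2)*(-24) = 36 + (-21 - 2)*(-24) = 36 - 23*(-24) = 36 + 552 = 588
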